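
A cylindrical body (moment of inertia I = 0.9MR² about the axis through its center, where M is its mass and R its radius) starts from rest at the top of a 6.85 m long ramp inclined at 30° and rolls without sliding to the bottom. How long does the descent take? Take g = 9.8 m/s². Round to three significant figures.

t ≈ 2.30 s

The moment of inertia is 0.9MR², giving k ≡ I/(MR²) = 0.9.
Translational: Mg sinθ − f = Ma. Rotational about the CM: fR = Iα = kMRa, so f = kMa.
Hence a = g sinθ/(1+k) = 9.8×sin30°/1.9 = 2.579 m/s².
Starting from rest, L = ½at², so t = √(2L/a) = √(2×6.85/2.579) ≈ 2.30 s.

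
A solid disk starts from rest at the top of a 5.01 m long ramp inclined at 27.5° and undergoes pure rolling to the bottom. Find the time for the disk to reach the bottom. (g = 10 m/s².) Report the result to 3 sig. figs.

Here I = (1/2)MR², so the shape factor k = I/(MR²) = 0.5.
Translational: Mg sinθ − f = Ma. Rotational about the CM: fR = Iα = kMRa, so f = kMa.
Hence a = g sinθ/(1+k) = 10×sin27.5°/1.5 = 3.078 m/s².
Starting from rest, L = ½at², so t = √(2L/a) = √(2×5.01/3.078) ≈ 1.80 s.

t ≈ 1.80 s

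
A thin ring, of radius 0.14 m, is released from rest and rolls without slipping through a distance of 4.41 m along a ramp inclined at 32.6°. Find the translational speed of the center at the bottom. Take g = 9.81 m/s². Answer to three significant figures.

v ≈ 4.83 m/s

For this body I = MR², i.e. k = I/(MR²) = 1.
Pure rolling means v = ωR; then KE = ½Mv² + ½I(v/R)² = ½(1+k)Mv² = Mv².
The vertical drop is h = L sinθ = 4.41 × sin32.6° = 2.376 m.
Setting Mgh = Mv² gives v = √(2gh/(1+k)) = √(2·9.81·2.376/2) ≈ 4.83 m/s.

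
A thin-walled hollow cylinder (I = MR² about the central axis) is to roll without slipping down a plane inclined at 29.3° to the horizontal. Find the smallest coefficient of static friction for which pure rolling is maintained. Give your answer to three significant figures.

For this body I = MR², i.e. k = I/(MR²) = 1.
Newton's second law down the slope: Mg sinθ − f = Ma. The torque equation fR = Iα (with α = a/R) gives f = kMa.
These give a = g sinθ/(1+k) and the required friction f = kMg sinθ/(1+k).
With N = Mg cosθ, the no-slip condition f ≤ μN gives μ_min = f/N = k tanθ/(1+k).
μ_min = 1 × tan29.3° / 2 ≈ 0.281.

μ_min ≈ 0.281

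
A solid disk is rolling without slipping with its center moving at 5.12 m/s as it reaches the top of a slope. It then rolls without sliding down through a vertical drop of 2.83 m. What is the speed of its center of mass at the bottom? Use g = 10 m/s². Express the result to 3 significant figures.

v ≈ 8.00 m/s

With I = (1/2)MR², the ratio k = I/(MR²) is 0.5.
Pure rolling means v = ωR; then KE = ½Mv² + ½I(v/R)² = ½(1+k)Mv² = (3/4)Mv².
Energy conservation: (3/4)Mv₀² + Mgh = (3/4)Mv², so v² = v₀² + 2gh/(1+k).
v = √(5.12² + 2×10×2.83/1.5) = √63.95 ≈ 8.00 m/s.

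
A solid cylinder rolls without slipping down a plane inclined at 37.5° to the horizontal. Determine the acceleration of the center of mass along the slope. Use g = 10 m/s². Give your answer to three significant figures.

a ≈ 4.06 m/s²

The moment of inertia is (1/2)MR², giving k ≡ I/(MR²) = 0.5.
Newton's second law down the slope: Mg sinθ − f = Ma. The torque equation fR = Iα (with α = a/R) gives f = kMa.
Eliminating f: Mg sinθ = (1+k)Ma, so a = g sinθ/(1+k) = 10 × sin37.5° / 1.5 ≈ 4.06 m/s².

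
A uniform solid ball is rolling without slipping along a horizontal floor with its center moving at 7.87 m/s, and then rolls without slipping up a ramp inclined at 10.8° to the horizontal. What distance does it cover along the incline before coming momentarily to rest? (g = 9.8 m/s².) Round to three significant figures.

With I = (2/5)MR², the ratio k = I/(MR²) is 0.4.
Pure rolling means v = ωR; then KE = ½Mv² + ½I(v/R)² = ½(1+k)Mv² = (7/10)Mv².
Setting this equal to Mgh gives the vertical rise h = (1+k)v₀²/(2g) = 1.4×7.87²/(2×9.8) = 4.424 m.
Along the incline, d = h/sinθ = 4.424/sin10.8° ≈ 23.6 m.

d ≈ 23.6 m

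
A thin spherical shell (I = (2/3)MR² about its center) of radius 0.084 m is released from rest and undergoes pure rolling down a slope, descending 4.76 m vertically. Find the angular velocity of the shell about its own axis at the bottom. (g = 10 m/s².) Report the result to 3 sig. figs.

With I = (2/3)MR², the ratio k = I/(MR²) is 2/3.
The rolling condition ω = v/R makes the rotational term ½I(v/R)² = ½kMv², so KE_total = ½(1+k)Mv² = (5/6)Mv².
Energy conservation Mgh = ½(1+k)Mv² gives v = √(2gh/(1+k)) = √(2 × 10 × 4.76 / 1.667) = 7.558 m/s.
Then ω = v/R = 7.558 / 0.084 ≈ 90.0 rad/s.

ω ≈ 90.0 rad/s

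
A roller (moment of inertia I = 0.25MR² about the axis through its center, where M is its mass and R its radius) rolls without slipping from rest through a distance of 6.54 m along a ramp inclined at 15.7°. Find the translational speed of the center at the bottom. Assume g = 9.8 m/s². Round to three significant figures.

Here I = 0.25MR², so the shape factor k = I/(MR²) = 0.25.
Rolling without slipping gives ω = v/R, so the total kinetic energy is ½Mv² + ½Iω² = ½(1+k)Mv² = (5/8)Mv².
The vertical drop is h = L sinθ = 6.54 × sin15.7° = 1.77 m.
Setting Mgh = (5/8)Mv² gives v = √(2gh/(1+k)) = √(2·9.8·1.77/1.25) ≈ 5.27 m/s.

v ≈ 5.27 m/s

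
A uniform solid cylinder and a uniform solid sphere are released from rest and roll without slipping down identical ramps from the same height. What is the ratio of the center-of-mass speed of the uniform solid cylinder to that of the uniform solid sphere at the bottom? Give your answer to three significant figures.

Each satisfies Mgh = ½(1+k)Mv² with k = I/(MR²), so v ∝ 1/√(1+k).
For the uniform solid cylinder k = 0.5; for the uniform solid sphere k = 0.4.
v₁/v₂ = √((1+k₂)/(1+k₁)) = √(1.4/1.5) ≈ 0.966.

v_ratio ≈ 0.966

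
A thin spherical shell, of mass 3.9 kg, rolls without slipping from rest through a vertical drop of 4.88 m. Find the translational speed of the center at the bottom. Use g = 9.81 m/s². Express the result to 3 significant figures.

Here I = (2/3)MR², so the shape factor k = I/(MR²) = 2/3.
Pure rolling means v = ωR; then KE = ½Mv² + ½I(v/R)² = ½(1+k)Mv² = (5/6)Mv².
Energy conservation: Mgh = (5/6)Mv², so v = √(2gh/(1+k)) = √(2 × 9.81 × 4.88 / 1.667) ≈ 7.58 m/s.

v ≈ 7.58 m/s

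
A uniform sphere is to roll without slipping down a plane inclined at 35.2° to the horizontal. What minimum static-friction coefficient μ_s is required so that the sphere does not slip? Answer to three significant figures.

The moment of inertia is (2/5)MR², giving k ≡ I/(MR²) = 0.4.
Newton's second law down the slope: Mg sinθ − f = Ma. The torque equation fR = Iα (with α = a/R) gives f = kMa.
These give a = g sinθ/(1+k) and the required friction f = kMg sinθ/(1+k).
With N = Mg cosθ, the no-slip condition f ≤ μN gives μ_min = f/N = k tanθ/(1+k).
μ_min = 0.4 × tan35.2° / 1.4 ≈ 0.202.

μ_min ≈ 0.202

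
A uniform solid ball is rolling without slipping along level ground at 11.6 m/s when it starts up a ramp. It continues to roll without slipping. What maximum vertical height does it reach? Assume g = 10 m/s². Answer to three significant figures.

h ≈ 9.42 m

For this body I = (2/5)MR², i.e. k = I/(MR²) = 0.4.
The rolling condition ω = v/R makes the rotational term ½I(v/R)² = ½kMv², so KE_total = ½(1+k)Mv² = (7/10)Mv².
All of this converts to potential energy at the highest point: (7/10)Mv₀² = Mgh.
Thus h = (1+k)v₀²/(2g) = 1.4 × 11.6² / (2 × 10) ≈ 9.42 m.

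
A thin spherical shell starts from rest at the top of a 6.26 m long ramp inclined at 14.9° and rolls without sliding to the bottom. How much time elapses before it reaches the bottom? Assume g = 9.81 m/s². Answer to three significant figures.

With I = (2/3)MR², the ratio k = I/(MR²) is 2/3.
Along the incline Mg sinθ − f = Ma, and torque about the center fR = Iα = kMR²(a/R) gives f = kMa.
Hence a = g sinθ/(1+k) = 9.81×sin14.9°/1.667 = 1.513 m/s².
Starting from rest, L = ½at², so t = √(2L/a) = √(2×6.26/1.513) ≈ 2.88 s.

t ≈ 2.88 s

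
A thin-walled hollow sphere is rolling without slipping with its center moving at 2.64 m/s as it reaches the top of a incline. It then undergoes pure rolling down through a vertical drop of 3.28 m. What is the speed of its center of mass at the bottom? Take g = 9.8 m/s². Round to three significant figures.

With I = (2/3)MR², the ratio k = I/(MR²) is 2/3.
Pure rolling means v = ωR; then KE = ½Mv² + ½I(v/R)² = ½(1+k)Mv² = (5/6)Mv².
Conserving energy between top and bottom: (5/6)Mv² = (5/6)Mv₀² + Mgh, hence v² = v₀² + 2gh/(1+k).
v = √(2.64² + 2×9.8×3.28/1.667) = √45.54 ≈ 6.75 m/s.

v ≈ 6.75 m/s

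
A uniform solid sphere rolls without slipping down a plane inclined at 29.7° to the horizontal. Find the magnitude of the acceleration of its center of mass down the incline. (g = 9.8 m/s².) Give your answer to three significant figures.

a ≈ 3.47 m/s²

Here I = (2/5)MR², so the shape factor k = I/(MR²) = 0.4.
Translational: Mg sinθ − f = Ma. Rotational about the CM: fR = Iα = kMRa, so f = kMa.
Eliminating f: Mg sinθ = (1+k)Ma, so a = g sinθ/(1+k) = 9.8 × sin29.7° / 1.4 ≈ 3.47 m/s².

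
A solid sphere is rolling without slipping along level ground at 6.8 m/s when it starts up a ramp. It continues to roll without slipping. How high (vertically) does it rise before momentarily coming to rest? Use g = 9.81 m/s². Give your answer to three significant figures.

The moment of inertia is (2/5)MR², giving k ≡ I/(MR²) = 0.4.
Pure rolling means v = ωR; then KE = ½Mv² + ½I(v/R)² = ½(1+k)Mv² = (7/10)Mv².
All of this converts to potential energy at the highest point: (7/10)Mv₀² = Mgh.
Thus h = (1+k)v₀²/(2g) = 1.4 × 6.8² / (2 × 9.81) ≈ 3.30 m.

h ≈ 3.30 m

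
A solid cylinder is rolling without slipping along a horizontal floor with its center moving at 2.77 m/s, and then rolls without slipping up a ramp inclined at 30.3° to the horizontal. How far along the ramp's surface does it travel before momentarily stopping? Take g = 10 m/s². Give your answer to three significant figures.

d ≈ 1.14 m

For this body I = (1/2)MR², i.e. k = I/(MR²) = 0.5.
The rolling condition ω = v/R makes the rotational term ½I(v/R)² = ½kMv², so KE_total = ½(1+k)Mv² = (3/4)Mv².
Setting this equal to Mgh gives the vertical rise h = (1+k)v₀²/(2g) = 1.5×2.77²/(2×10) = 0.5755 m.
Along the incline, d = h/sinθ = 0.5755/sin30.3° ≈ 1.14 m.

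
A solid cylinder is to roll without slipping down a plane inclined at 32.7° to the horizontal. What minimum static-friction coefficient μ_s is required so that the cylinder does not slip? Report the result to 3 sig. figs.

With I = (1/2)MR², the ratio k = I/(MR²) is 0.5.
Newton's second law down the slope: Mg sinθ − f = Ma. The torque equation fR = Iα (with α = a/R) gives f = kMa.
These give a = g sinθ/(1+k) and the required friction f = kMg sinθ/(1+k).
With N = Mg cosθ, the no-slip condition f ≤ μN gives μ_min = f/N = k tanθ/(1+k).
μ_min = 0.5 × tan32.7° / 1.5 ≈ 0.214.

μ_min ≈ 0.214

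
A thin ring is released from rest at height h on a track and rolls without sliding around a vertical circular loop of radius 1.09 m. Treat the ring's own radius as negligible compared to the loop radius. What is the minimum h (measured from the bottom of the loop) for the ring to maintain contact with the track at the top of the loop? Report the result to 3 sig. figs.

h_min ≈ 3.27 m

With I = MR², the ratio k = I/(MR²) is 1.
At the top, contact is just lost when gravity alone supplies the centripetal force: Mg = Mv_top²/r, i.e. v_top² = gr.
With ω = v/R, the kinetic energy at speed v is ½(1+k)Mv² = Mv².
Energy conservation from release (height h) to the top (height 2r): Mgh = Mg(2r) + M·gr.
Thus h_min = 2r + (1+k)r/2 = r(2 + 2/2) = 1.09 × 3 ≈ 3.27 m.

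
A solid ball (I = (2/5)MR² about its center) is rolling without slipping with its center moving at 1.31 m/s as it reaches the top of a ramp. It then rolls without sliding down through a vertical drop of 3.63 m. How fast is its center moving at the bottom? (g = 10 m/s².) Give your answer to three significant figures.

v ≈ 7.32 m/s

For this body I = (2/5)MR², i.e. k = I/(MR²) = 0.4.
Rolling without slipping gives ω = v/R, so the total kinetic energy is ½Mv² + ½Iω² = ½(1+k)Mv² = (7/10)Mv².
Conserving energy between top and bottom: (7/10)Mv² = (7/10)Mv₀² + Mgh, hence v² = v₀² + 2gh/(1+k).
v = √(1.31² + 2×10×3.63/1.4) = √53.57 ≈ 7.32 m/s.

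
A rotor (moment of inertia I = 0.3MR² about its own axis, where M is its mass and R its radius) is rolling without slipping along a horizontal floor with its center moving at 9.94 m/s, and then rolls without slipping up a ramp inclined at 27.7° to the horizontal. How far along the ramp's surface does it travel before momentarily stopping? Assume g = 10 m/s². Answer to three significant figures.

d ≈ 13.8 m

With I = 0.3MR², the ratio k = I/(MR²) is 0.3.
Pure rolling means v = ωR; then KE = ½Mv² + ½I(v/R)² = ½(1+k)Mv² = (13/20)Mv².
Setting this equal to Mgh gives the vertical rise h = (1+k)v₀²/(2g) = 1.3×9.94²/(2×10) = 6.422 m.
The distance along the slope is d = h/sinθ = 6.422/sin27.7° ≈ 13.8 m.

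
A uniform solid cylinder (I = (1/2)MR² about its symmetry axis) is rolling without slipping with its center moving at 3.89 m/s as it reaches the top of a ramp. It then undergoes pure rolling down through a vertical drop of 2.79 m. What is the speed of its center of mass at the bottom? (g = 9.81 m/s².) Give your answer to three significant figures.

v ≈ 7.19 m/s

Here I = (1/2)MR², so the shape factor k = I/(MR²) = 0.5.
Pure rolling means v = ωR; then KE = ½Mv² + ½I(v/R)² = ½(1+k)Mv² = (3/4)Mv².
Conserving energy between top and bottom: (3/4)Mv² = (3/4)Mv₀² + Mgh, hence v² = v₀² + 2gh/(1+k).
v = √(3.89² + 2×9.81×2.79/1.5) = √51.63 ≈ 7.19 m/s.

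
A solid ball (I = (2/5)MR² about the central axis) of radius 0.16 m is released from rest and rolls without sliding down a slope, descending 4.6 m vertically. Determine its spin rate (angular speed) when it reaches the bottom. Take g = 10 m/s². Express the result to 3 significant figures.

ω ≈ 50.7 rad/s

The moment of inertia is (2/5)MR², giving k ≡ I/(MR²) = 0.4.
Pure rolling means v = ωR; then KE = ½Mv² + ½I(v/R)² = ½(1+k)Mv² = (7/10)Mv².
Energy conservation Mgh = ½(1+k)Mv² gives v = √(2gh/(1+k)) = √(2 × 10 × 4.6 / 1.4) = 8.106 m/s.
Then ω = v/R = 8.106 / 0.16 ≈ 50.7 rad/s.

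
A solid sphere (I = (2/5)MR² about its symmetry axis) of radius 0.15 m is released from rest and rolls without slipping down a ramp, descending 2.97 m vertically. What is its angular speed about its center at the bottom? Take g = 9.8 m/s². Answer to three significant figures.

ω ≈ 43.0 rad/s

The moment of inertia is (2/5)MR², giving k ≡ I/(MR²) = 0.4.
Rolling without slipping gives ω = v/R, so the total kinetic energy is ½Mv² + ½Iω² = ½(1+k)Mv² = (7/10)Mv².
Energy conservation Mgh = ½(1+k)Mv² gives v = √(2gh/(1+k)) = √(2 × 9.8 × 2.97 / 1.4) = 6.448 m/s.
Then ω = v/R = 6.448 / 0.15 ≈ 43.0 rad/s.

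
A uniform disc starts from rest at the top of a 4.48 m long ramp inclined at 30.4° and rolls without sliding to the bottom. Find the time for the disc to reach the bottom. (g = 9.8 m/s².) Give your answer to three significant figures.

The moment of inertia is (1/2)MR², giving k ≡ I/(MR²) = 0.5.
Along the incline Mg sinθ − f = Ma, and torque about the center fR = Iα = kMR²(a/R) gives f = kMa.
Hence a = g sinθ/(1+k) = 9.8×sin30.4°/1.5 = 3.306 m/s².
Starting from rest, L = ½at², so t = √(2L/a) = √(2×4.48/3.306) ≈ 1.65 s.

t ≈ 1.65 s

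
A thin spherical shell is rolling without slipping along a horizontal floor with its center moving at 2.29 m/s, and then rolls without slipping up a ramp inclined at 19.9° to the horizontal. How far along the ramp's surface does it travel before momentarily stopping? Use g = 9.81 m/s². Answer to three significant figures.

d ≈ 1.31 m

Here I = (2/3)MR², so the shape factor k = I/(MR²) = 2/3.
Rolling without slipping gives ω = v/R, so the total kinetic energy is ½Mv² + ½Iω² = ½(1+k)Mv² = (5/6)Mv².
Setting this equal to Mgh gives the vertical rise h = (1+k)v₀²/(2g) = 1.667×2.29²/(2×9.81) = 0.4455 m.
The distance along the slope is d = h/sinθ = 0.4455/sin19.9° ≈ 1.31 m.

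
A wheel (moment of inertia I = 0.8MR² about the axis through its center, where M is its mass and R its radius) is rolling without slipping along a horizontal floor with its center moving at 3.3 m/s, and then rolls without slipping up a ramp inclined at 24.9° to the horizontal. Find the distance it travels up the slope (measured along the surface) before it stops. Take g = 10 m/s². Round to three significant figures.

d ≈ 2.33 m

For this body I = 0.8MR², i.e. k = I/(MR²) = 0.8.
Since it rolls without slipping, ω = v/R and KE = ½Mv² + ½Iω² = ½(1+k)Mv² = (9/10)Mv².
Setting this equal to Mgh gives the vertical rise h = (1+k)v₀²/(2g) = 1.8×3.3²/(2×10) = 0.9801 m.
Along the incline, d = h/sinθ = 0.9801/sin24.9° ≈ 2.33 m.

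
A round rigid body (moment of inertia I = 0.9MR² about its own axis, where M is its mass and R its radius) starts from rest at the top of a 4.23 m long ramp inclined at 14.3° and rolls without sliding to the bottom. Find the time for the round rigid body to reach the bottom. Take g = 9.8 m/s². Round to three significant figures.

t ≈ 2.58 s

The moment of inertia is 0.9MR², giving k ≡ I/(MR²) = 0.9.
Newton's second law down the slope: Mg sinθ − f = Ma. The torque equation fR = Iα (with α = a/R) gives f = kMa.
Hence a = g sinθ/(1+k) = 9.8×sin14.3°/1.9 = 1.274 m/s².
With constant a from rest, t = √(2L/a) = √(2·4.23/1.274) ≈ 2.58 s.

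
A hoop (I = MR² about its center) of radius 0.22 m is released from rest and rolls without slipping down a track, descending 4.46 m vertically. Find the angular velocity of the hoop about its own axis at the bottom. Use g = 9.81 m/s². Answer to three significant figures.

Here I = MR², so the shape factor k = I/(MR²) = 1.
Since it rolls without slipping, ω = v/R and KE = ½Mv² + ½Iω² = ½(1+k)Mv² = Mv².
Energy conservation Mgh = ½(1+k)Mv² gives v = √(2gh/(1+k)) = √(2 × 9.81 × 4.46 / 2) = 6.615 m/s.
Then ω = v/R = 6.615 / 0.22 ≈ 30.1 rad/s.

ω ≈ 30.1 rad/s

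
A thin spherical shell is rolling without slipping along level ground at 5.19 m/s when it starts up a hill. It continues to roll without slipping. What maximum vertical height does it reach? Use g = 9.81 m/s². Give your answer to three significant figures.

h ≈ 2.29 m

Here I = (2/3)MR², so the shape factor k = I/(MR²) = 2/3.
Since it rolls without slipping, ω = v/R and KE = ½Mv² + ½Iω² = ½(1+k)Mv² = (5/6)Mv².
At the top the kinetic energy is zero, so (5/6)Mv₀² = Mgh.
Thus h = (1+k)v₀²/(2g) = 1.667 × 5.19² / (2 × 9.81) ≈ 2.29 m.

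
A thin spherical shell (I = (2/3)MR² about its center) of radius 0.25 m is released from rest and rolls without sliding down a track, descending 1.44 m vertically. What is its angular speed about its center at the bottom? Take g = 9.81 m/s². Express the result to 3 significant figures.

ω ≈ 16.5 rad/s

For this body I = (2/3)MR², i.e. k = I/(MR²) = 2/3.
Rolling without slipping gives ω = v/R, so the total kinetic energy is ½Mv² + ½Iω² = ½(1+k)Mv² = (5/6)Mv².
Energy conservation Mgh = ½(1+k)Mv² gives v = √(2gh/(1+k)) = √(2 × 9.81 × 1.44 / 1.667) = 4.117 m/s.
Then ω = v/R = 4.117 / 0.25 ≈ 16.5 rad/s.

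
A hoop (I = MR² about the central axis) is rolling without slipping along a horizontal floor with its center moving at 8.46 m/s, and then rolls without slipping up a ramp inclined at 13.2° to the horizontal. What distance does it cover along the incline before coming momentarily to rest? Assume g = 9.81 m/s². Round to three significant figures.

Here I = MR², so the shape factor k = I/(MR²) = 1.
The rolling condition ω = v/R makes the rotational term ½I(v/R)² = ½kMv², so KE_total = ½(1+k)Mv² = Mv².
Setting this equal to Mgh gives the vertical rise h = (1+k)v₀²/(2g) = 2×8.46²/(2×9.81) = 7.296 m.
The distance along the slope is d = h/sinθ = 7.296/sin13.2° ≈ 31.9 m.

d ≈ 31.9 m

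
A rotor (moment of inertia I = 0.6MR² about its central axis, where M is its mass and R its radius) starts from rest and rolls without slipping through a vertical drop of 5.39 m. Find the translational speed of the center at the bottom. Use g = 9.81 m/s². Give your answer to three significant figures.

Here I = 0.6MR², so the shape factor k = I/(MR²) = 0.6.
Pure rolling means v = ωR; then KE = ½Mv² + ½I(v/R)² = ½(1+k)Mv² = (4/5)Mv².
Setting Mgh = (4/5)Mv² gives v = √(2gh/(1+k)) = √(2·9.81·5.39/1.6) ≈ 8.13 m/s.

v ≈ 8.13 m/s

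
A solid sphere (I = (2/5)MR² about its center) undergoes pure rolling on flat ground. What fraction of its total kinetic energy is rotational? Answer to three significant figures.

The moment of inertia is (2/5)MR², giving k ≡ I/(MR²) = 0.4.
With ω = v/R, KE_trans = ½Mv² and KE_rot = ½Iω² = ½kMv², so KE_total = ½(1+k)Mv².
The rotational fraction is therefore k/(1+k) = 0.4/1.4 ≈ 0.286.

fraction ≈ 0.286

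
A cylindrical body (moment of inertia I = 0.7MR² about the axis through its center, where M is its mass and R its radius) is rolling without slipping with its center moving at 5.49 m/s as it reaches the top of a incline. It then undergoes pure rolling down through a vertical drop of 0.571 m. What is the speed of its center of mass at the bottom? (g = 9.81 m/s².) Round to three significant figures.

v ≈ 6.06 m/s

With I = 0.7MR², the ratio k = I/(MR²) is 0.7.
Rolling without slipping gives ω = v/R, so the total kinetic energy is ½Mv² + ½Iω² = ½(1+k)Mv² = (17/20)Mv².
Conserving energy between top and bottom: (17/20)Mv² = (17/20)Mv₀² + Mgh, hence v² = v₀² + 2gh/(1+k).
v = √(5.49² + 2×9.81×0.571/1.7) = √36.73 ≈ 6.06 m/s.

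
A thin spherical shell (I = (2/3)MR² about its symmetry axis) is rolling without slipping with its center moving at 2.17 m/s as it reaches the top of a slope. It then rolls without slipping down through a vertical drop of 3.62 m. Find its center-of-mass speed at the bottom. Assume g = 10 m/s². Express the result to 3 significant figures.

With I = (2/3)MR², the ratio k = I/(MR²) is 2/3.
Rolling without slipping gives ω = v/R, so the total kinetic energy is ½Mv² + ½Iω² = ½(1+k)Mv² = (5/6)Mv².
Conserving energy between top and bottom: (5/6)Mv² = (5/6)Mv₀² + Mgh, hence v² = v₀² + 2gh/(1+k).
v = √(2.17² + 2×10×3.62/1.667) = √48.15 ≈ 6.94 m/s.

v ≈ 6.94 m/s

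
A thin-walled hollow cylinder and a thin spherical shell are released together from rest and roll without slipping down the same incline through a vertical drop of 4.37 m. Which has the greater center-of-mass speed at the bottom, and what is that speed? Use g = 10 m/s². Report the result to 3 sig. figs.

the thin spherical shell, at v ≈ 7.24 m/s

For rolling without slipping, Mgh = ½(1+k)Mv² where k = I/(MR²), so v = √(2gh/(1+k)).
Thin-walled hollow cylinder: k = 1, giving v = √(2×10×4.37/2) = 6.611 m/s.
Thin spherical shell: k = 2/3, giving v = √(2×10×4.37/1.667) = 7.242 m/s.
The smaller k wins: the thin spherical shell, at ≈ 7.24 m/s.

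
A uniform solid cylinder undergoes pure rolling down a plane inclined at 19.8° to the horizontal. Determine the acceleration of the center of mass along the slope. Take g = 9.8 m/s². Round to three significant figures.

a ≈ 2.21 m/s²

With I = (1/2)MR², the ratio k = I/(MR²) is 0.5.
Translational: Mg sinθ − f = Ma. Rotational about the CM: fR = Iα = kMRa, so f = kMa.
Eliminating f: Mg sinθ = (1+k)Ma, so a = g sinθ/(1+k) = 9.8 × sin19.8° / 1.5 ≈ 2.21 m/s².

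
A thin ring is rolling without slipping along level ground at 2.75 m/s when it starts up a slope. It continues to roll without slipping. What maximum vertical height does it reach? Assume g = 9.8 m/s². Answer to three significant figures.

h ≈ 0.772 m

Here I = MR², so the shape factor k = I/(MR²) = 1.
Rolling without slipping gives ω = v/R, so the total kinetic energy is ½Mv² + ½Iω² = ½(1+k)Mv² = Mv².
At the top the kinetic energy is zero, so Mv₀² = Mgh.
Thus h = (1+k)v₀²/(2g) = 2 × 2.75² / (2 × 9.8) ≈ 0.772 m.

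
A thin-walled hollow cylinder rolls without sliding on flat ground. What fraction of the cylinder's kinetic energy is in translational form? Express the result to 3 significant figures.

fraction ≈ 0.500

Here I = MR², so the shape factor k = I/(MR²) = 1.
Since ω = v/R, the translational part is ½Mv² and the rotational part is ½I(v/R)² = ½kMv²; the total is ½(1+k)Mv².
The translational fraction is therefore 1/(1+k) = 1/2 ≈ 0.500.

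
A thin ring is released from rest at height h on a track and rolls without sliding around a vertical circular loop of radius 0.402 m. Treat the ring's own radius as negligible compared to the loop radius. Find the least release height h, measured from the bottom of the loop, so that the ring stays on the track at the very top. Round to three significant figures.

h_min ≈ 1.21 m

For this body I = MR², i.e. k = I/(MR²) = 1.
At the top of the loop, the minimum-contact condition is Mg = Mv_top²/r, so v_top² = gr.
With ω = v/R, the kinetic energy at speed v is ½(1+k)Mv² = Mv².
Energy conservation from release (height h) to the top (height 2r): Mgh = Mg(2r) + M·gr.
Thus h_min = 2r + (1+k)r/2 = r(2 + 2/2) = 0.402 × 3 ≈ 1.21 m.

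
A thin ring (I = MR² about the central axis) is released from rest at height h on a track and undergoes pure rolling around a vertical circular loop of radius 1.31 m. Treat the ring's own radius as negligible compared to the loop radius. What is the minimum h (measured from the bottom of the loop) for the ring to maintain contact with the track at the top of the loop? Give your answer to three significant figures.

For this body I = MR², i.e. k = I/(MR²) = 1.
At the top of the loop, the minimum-contact condition is Mg = Mv_top²/r, so v_top² = gr.
With ω = v/R, the kinetic energy at speed v is ½(1+k)Mv² = Mv².
Energy conservation from release (height h) to the top (height 2r): Mgh = Mg(2r) + M·gr.
Thus h_min = 2r + (1+k)r/2 = r(2 + 2/2) = 1.31 × 3 ≈ 3.93 m.

h_min ≈ 3.93 m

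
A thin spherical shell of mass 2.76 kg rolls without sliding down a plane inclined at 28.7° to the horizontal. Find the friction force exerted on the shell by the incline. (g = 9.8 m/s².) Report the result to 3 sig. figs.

Here I = (2/3)MR², so the shape factor k = I/(MR²) = 2/3.
Translational: Mg sinθ − f = Ma. Rotational about the CM: fR = Iα = kMRa, so f = kMa.
Combining, a = g sinθ/(1+k) and f = kMa = kMg sinθ/(1+k).
f = (2/3) × 2.76 × 9.8 × sin28.7° / 1.667 ≈ 5.20 N.

f ≈ 5.20 N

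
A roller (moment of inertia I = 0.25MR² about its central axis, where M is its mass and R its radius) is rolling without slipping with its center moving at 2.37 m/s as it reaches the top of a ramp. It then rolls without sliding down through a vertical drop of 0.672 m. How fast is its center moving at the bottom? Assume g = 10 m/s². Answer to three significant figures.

Here I = 0.25MR², so the shape factor k = I/(MR²) = 0.25.
Rolling without slipping gives ω = v/R, so the total kinetic energy is ½Mv² + ½Iω² = ½(1+k)Mv² = (5/8)Mv².
Energy conservation: (5/8)Mv₀² + Mgh = (5/8)Mv², so v² = v₀² + 2gh/(1+k).
v = √(2.37² + 2×10×0.672/1.25) = √16.37 ≈ 4.05 m/s.

v ≈ 4.05 m/s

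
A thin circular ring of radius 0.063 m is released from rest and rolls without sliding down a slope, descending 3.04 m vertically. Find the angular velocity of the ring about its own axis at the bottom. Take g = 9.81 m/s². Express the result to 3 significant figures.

For this body I = MR², i.e. k = I/(MR²) = 1.
Rolling without slipping gives ω = v/R, so the total kinetic energy is ½Mv² + ½Iω² = ½(1+k)Mv² = Mv².
Energy conservation Mgh = ½(1+k)Mv² gives v = √(2gh/(1+k)) = √(2 × 9.81 × 3.04 / 2) = 5.461 m/s.
The angular speed follows from ω = v/R = 5.461/0.063 ≈ 86.7 rad/s.

ω ≈ 86.7 rad/s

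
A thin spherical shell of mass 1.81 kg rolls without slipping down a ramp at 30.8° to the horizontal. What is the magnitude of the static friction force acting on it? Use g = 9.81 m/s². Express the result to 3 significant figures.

With I = (2/3)MR², the ratio k = I/(MR²) is 2/3.
Along the incline Mg sinθ − f = Ma, and torque about the center fR = Iα = kMR²(a/R) gives f = kMa.
Combining, a = g sinθ/(1+k) and f = kMa = kMg sinθ/(1+k).
f = (2/3) × 1.81 × 9.81 × sin30.8° / 1.667 ≈ 3.64 N.

f ≈ 3.64 N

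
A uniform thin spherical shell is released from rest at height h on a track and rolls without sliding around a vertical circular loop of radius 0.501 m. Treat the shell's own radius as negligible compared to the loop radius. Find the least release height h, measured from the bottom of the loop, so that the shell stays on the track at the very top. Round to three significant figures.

For this body I = (2/3)MR², i.e. k = I/(MR²) = 2/3.
At the top of the loop, the minimum-contact condition is Mg = Mv_top²/r, so v_top² = gr.
With ω = v/R, the kinetic energy at speed v is ½(1+k)Mv² = (5/6)Mv².
Energy conservation from release (height h) to the top (height 2r): Mgh = Mg(2r) + (5/6)M·gr.
Thus h_min = 2r + (1+k)r/2 = r(2 + 1.667/2) = 0.501 × 2.833 ≈ 1.42 m.

h_min ≈ 1.42 m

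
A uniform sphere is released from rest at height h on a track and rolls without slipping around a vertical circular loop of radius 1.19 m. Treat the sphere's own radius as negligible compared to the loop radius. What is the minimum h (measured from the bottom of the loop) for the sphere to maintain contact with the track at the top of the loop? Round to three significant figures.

h_min ≈ 3.21 m

The moment of inertia is (2/5)MR², giving k ≡ I/(MR²) = 0.4.
At the top of the loop, the minimum-contact condition is Mg = Mv_top²/r, so v_top² = gr.
With ω = v/R, the kinetic energy at speed v is ½(1+k)Mv² = (7/10)Mv².
Energy conservation from release (height h) to the top (height 2r): Mgh = Mg(2r) + (7/10)M·gr.
Thus h_min = 2r + (1+k)r/2 = r(2 + 1.4/2) = 1.19 × 2.7 ≈ 3.21 m.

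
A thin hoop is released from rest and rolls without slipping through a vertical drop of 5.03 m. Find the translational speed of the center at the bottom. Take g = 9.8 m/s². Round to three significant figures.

v ≈ 7.02 m/s

Here I = MR², so the shape factor k = I/(MR²) = 1.
The rolling condition ω = v/R makes the rotational term ½I(v/R)² = ½kMv², so KE_total = ½(1+k)Mv² = Mv².
Energy conservation: Mgh = Mv², so v = √(2gh/(1+k)) = √(2 × 9.8 × 5.03 / 2) ≈ 7.02 m/s.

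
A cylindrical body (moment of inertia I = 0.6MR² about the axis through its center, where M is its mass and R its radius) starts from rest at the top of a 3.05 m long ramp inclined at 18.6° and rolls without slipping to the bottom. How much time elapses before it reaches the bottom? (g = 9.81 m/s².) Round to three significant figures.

t ≈ 1.77 s

For this body I = 0.6MR², i.e. k = I/(MR²) = 0.6.
Newton's second law down the slope: Mg sinθ − f = Ma. The torque equation fR = Iα (with α = a/R) gives f = kMa.
Hence a = g sinθ/(1+k) = 9.81×sin18.6°/1.6 = 1.956 m/s².
Starting from rest, L = ½at², so t = √(2L/a) = √(2×3.05/1.956) ≈ 1.77 s.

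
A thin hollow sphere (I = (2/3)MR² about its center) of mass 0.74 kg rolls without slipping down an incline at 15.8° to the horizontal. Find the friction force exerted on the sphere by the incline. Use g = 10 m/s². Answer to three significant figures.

With I = (2/3)MR², the ratio k = I/(MR²) is 2/3.
Along the incline Mg sinθ − f = Ma, and torque about the center fR = Iα = kMR²(a/R) gives f = kMa.
Combining, a = g sinθ/(1+k) and f = kMa = kMg sinθ/(1+k).
f = (2/3) × 0.74 × 10 × sin15.8° / 1.667 ≈ 0.806 N.

f ≈ 0.806 N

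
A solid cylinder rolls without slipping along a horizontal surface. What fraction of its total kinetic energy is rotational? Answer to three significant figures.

fraction ≈ 0.333

Here I = (1/2)MR², so the shape factor k = I/(MR²) = 0.5.
With ω = v/R, KE_trans = ½Mv² and KE_rot = ½Iω² = ½kMv², so KE_total = ½(1+k)Mv².
The rotational fraction is therefore k/(1+k) = 0.5/1.5 ≈ 0.333.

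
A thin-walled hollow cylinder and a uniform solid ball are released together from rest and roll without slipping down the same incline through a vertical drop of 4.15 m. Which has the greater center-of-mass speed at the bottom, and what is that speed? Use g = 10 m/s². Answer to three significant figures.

the uniform solid ball, at v ≈ 7.70 m/s

For rolling without slipping, Mgh = ½(1+k)Mv² where k = I/(MR²), so v = √(2gh/(1+k)).
Thin-walled hollow cylinder: k = 1, giving v = √(2×10×4.15/2) = 6.442 m/s.
Uniform solid ball: k = 0.4, giving v = √(2×10×4.15/1.4) = 7.7 m/s.
The smaller k wins: the uniform solid ball, at ≈ 7.70 m/s.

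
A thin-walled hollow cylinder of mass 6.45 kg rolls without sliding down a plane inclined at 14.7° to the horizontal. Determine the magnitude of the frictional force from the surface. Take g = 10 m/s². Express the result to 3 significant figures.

f ≈ 8.18 N

Here I = MR², so the shape factor k = I/(MR²) = 1.
Along the incline Mg sinθ − f = Ma, and torque about the center fR = Iα = kMR²(a/R) gives f = kMa.
Combining, a = g sinθ/(1+k) and f = kMa = kMg sinθ/(1+k).
f = 1 × 6.45 × 10 × sin14.7° / 2 ≈ 8.18 N.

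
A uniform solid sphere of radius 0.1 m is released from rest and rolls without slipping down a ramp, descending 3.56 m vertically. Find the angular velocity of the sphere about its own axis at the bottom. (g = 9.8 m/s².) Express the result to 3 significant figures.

The moment of inertia is (2/5)MR², giving k ≡ I/(MR²) = 0.4.
Since it rolls without slipping, ω = v/R and KE = ½Mv² + ½Iω² = ½(1+k)Mv² = (7/10)Mv².
Energy conservation Mgh = ½(1+k)Mv² gives v = √(2gh/(1+k)) = √(2 × 9.8 × 3.56 / 1.4) = 7.06 m/s.
The angular speed follows from ω = v/R = 7.06/0.1 ≈ 70.6 rad/s.

ω ≈ 70.6 rad/s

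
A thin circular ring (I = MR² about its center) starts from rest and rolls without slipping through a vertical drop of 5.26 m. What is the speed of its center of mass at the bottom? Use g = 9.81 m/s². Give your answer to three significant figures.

The moment of inertia is MR², giving k ≡ I/(MR²) = 1.
The rolling condition ω = v/R makes the rotational term ½I(v/R)² = ½kMv², so KE_total = ½(1+k)Mv² = Mv².
Setting Mgh = Mv² gives v = √(2gh/(1+k)) = √(2·9.81·5.26/2) ≈ 7.18 m/s.

v ≈ 7.18 m/s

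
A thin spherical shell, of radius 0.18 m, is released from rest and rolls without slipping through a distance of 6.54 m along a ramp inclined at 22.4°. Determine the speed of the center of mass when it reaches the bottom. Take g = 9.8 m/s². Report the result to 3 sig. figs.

v ≈ 5.41 m/s

Here I = (2/3)MR², so the shape factor k = I/(MR²) = 2/3.
The rolling condition ω = v/R makes the rotational term ½I(v/R)² = ½kMv², so KE_total = ½(1+k)Mv² = (5/6)Mv².
The vertical drop is h = L sinθ = 6.54 × sin22.4° = 2.492 m.
Energy conservation: Mgh = (5/6)Mv², so v = √(2gh/(1+k)) = √(2 × 9.8 × 2.492 / 1.667) ≈ 5.41 m/s.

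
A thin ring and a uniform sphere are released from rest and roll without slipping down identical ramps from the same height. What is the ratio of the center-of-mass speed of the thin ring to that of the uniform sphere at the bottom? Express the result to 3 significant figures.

v_ratio ≈ 0.837

Each satisfies Mgh = ½(1+k)Mv² with k = I/(MR²), so v ∝ 1/√(1+k).
For the thin ring k = 1; for the uniform sphere k = 0.4.
v₁/v₂ = √((1+k₂)/(1+k₁)) = √(1.4/2) ≈ 0.837.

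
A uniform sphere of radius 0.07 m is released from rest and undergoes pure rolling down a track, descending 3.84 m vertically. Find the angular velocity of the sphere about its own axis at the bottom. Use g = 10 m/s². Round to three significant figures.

ω ≈ 106 rad/s

The moment of inertia is (2/5)MR², giving k ≡ I/(MR²) = 0.4.
Rolling without slipping gives ω = v/R, so the total kinetic energy is ½Mv² + ½Iω² = ½(1+k)Mv² = (7/10)Mv².
Energy conservation Mgh = ½(1+k)Mv² gives v = √(2gh/(1+k)) = √(2 × 10 × 3.84 / 1.4) = 7.407 m/s.
Then ω = v/R = 7.407 / 0.07 ≈ 106 rad/s.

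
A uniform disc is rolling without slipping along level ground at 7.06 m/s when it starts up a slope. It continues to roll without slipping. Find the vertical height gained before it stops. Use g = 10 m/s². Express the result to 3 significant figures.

h ≈ 3.74 m

The moment of inertia is (1/2)MR², giving k ≡ I/(MR²) = 0.5.
The rolling condition ω = v/R makes the rotational term ½I(v/R)² = ½kMv², so KE_total = ½(1+k)Mv² = (3/4)Mv².
At the top the kinetic energy is zero, so (3/4)Mv₀² = Mgh.
Thus h = (1+k)v₀²/(2g) = 1.5 × 7.06² / (2 × 10) ≈ 3.74 m.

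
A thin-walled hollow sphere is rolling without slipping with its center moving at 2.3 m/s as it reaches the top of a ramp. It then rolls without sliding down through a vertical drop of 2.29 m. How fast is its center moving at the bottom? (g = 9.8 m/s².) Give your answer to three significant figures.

The moment of inertia is (2/3)MR², giving k ≡ I/(MR²) = 2/3.
The rolling condition ω = v/R makes the rotational term ½I(v/R)² = ½kMv², so KE_total = ½(1+k)Mv² = (5/6)Mv².
Conserving energy between top and bottom: (5/6)Mv² = (5/6)Mv₀² + Mgh, hence v² = v₀² + 2gh/(1+k).
v = √(2.3² + 2×9.8×2.29/1.667) = √32.22 ≈ 5.68 m/s.

v ≈ 5.68 m/s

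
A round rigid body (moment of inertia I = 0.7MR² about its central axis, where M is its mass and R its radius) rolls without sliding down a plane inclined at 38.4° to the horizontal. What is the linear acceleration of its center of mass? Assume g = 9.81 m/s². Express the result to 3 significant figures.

Here I = 0.7MR², so the shape factor k = I/(MR²) = 0.7.
Along the incline Mg sinθ − f = Ma, and torque about the center fR = Iα = kMR²(a/R) gives f = kMa.
Eliminating f: Mg sinθ = (1+k)Ma, so a = g sinθ/(1+k) = 9.81 × sin38.4° / 1.7 ≈ 3.58 m/s².

a ≈ 3.58 m/s²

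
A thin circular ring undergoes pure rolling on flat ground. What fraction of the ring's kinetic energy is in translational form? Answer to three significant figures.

For this body I = MR², i.e. k = I/(MR²) = 1.
Since ω = v/R, the translational part is ½Mv² and the rotational part is ½I(v/R)² = ½kMv²; the total is ½(1+k)Mv².
The translational fraction is therefore 1/(1+k) = 1/2 ≈ 0.500.

fraction ≈ 0.500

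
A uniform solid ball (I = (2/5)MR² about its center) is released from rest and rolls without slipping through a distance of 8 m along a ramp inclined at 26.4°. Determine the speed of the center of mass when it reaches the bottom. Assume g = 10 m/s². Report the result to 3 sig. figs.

v ≈ 7.13 m/s

The moment of inertia is (2/5)MR², giving k ≡ I/(MR²) = 0.4.
Since it rolls without slipping, ω = v/R and KE = ½Mv² + ½Iω² = ½(1+k)Mv² = (7/10)Mv².
The vertical drop is h = L sinθ = 8 × sin26.4° = 3.557 m.
Setting Mgh = (7/10)Mv² gives v = √(2gh/(1+k)) = √(2·10·3.557/1.4) ≈ 7.13 m/s.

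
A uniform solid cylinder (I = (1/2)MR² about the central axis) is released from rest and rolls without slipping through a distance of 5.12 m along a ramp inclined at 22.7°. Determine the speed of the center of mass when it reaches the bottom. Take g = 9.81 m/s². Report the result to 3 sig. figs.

With I = (1/2)MR², the ratio k = I/(MR²) is 0.5.
Since it rolls without slipping, ω = v/R and KE = ½Mv² + ½Iω² = ½(1+k)Mv² = (3/4)Mv².
The vertical drop is h = L sinθ = 5.12 × sin22.7° = 1.976 m.
Setting Mgh = (3/4)Mv² gives v = √(2gh/(1+k)) = √(2·9.81·1.976/1.5) ≈ 5.08 m/s.

v ≈ 5.08 m/s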